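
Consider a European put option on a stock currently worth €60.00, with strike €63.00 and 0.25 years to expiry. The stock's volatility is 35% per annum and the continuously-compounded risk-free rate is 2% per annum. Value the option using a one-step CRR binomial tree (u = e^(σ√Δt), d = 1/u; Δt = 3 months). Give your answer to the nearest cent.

CRR parameters: u = e^(σ√Δt) = e^(0.35·√0.25) = 1.1912, d = 1/u = 0.8395
Per-period rate: rΔt = 0.02·0.25 = 0.005, so R = e^0.005 = 1.0050
Risk-neutral probability p = (e^0.005 − 0.8395)/(1.1912 − 0.8395) = 0.1656/0.3518 = 0.4706
Terminal stock prices: S_u = 71.47, S_d = 50.37
Terminal payoffs (K − S): max(-8.475, 0) = 0, max(12.63, 0) = 12.63
Node 0 (S = 60): V_0 = e^(−0.005)·[0.4706·0.0000 + 0.5294·12.6326] = 6.6542

€6.65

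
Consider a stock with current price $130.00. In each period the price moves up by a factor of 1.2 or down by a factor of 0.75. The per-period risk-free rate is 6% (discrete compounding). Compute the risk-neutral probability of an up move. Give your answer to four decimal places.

p = 0.6889

Risk-neutral probability p = (1 + 0.06 − 0.75)/(1.2 − 0.75) = 0.3100/0.4500 = 0.6889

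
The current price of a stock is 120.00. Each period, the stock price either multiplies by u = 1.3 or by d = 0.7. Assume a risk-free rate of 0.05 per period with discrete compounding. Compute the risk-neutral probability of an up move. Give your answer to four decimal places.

p = 0.5833

Risk-neutral probability p = (1 + 0.05 − 0.7)/(1.3 − 0.7) = 0.3500/0.6000 = 0.5833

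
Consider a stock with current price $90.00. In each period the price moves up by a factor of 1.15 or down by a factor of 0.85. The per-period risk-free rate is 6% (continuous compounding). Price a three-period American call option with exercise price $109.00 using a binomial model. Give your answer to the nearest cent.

$8.20

Risk-neutral probability p = (e^0.06 − 0.85)/(1.15 − 0.85) = 0.2118/0.3000 = 0.7061
Terminal stock prices: S_uuu = 136.9, S_uud = 101.2, S_udd = 74.78, S_ddd = 55.27
Terminal payoffs (S − K): max(27.88, 0) = 27.88, max(-7.829, 0) = 0, max(-34.22, 0) = 0, max(-53.73, 0) = 0
Node uu (S = 119): continuation = e^(−0.06)·[0.7061·27.8787 + 0.2939·0.0000] = 18.5394; exercise value = 10.0250 ≤ continuation, so V_uu = 18.5394
Node ud (S = 87.97): continuation = e^(−0.06)·[0.7061·0.0000 + 0.2939·0.0000] = 0.0000; exercise value = 0.0000 ≤ continuation, so V_ud = 0.0000
Node dd (S = 65.02): continuation = e^(−0.06)·[0.7061·0.0000 + 0.2939·0.0000] = 0.0000; exercise value = 0.0000 ≤ continuation, so V_dd = 0.0000
Node u (S = 103.5): continuation = e^(−0.06)·[0.7061·18.5394 + 0.2939·0.0000] = 12.3287; exercise value = 0.0000 ≤ continuation, so V_u = 12.3287
Node d (S = 76.5): continuation = e^(−0.06)·[0.7061·0.0000 + 0.2939·0.0000] = 0.0000; exercise value = 0.0000 ≤ continuation, so V_d = 0.0000
Node 0 (S = 90): continuation = e^(−0.06)·[0.7061·12.3287 + 0.2939·0.0000] = 8.1986; exercise value = 0.0000 ≤ continuation, so V_0 = 8.1986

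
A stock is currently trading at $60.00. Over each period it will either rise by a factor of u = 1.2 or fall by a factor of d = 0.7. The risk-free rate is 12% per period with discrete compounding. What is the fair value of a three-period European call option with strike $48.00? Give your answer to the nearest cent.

$26.50

Risk-neutral probability p = (1 + 0.12 − 0.7)/(1.2 − 0.7) = 0.4200/0.5000 = 0.8400
Terminal stock prices: S_uuu = 103.7, S_uud = 60.48, S_udd = 35.28, S_ddd = 20.58
Terminal payoffs (S − K): max(55.68, 0) = 55.68, max(12.48, 0) = 12.48, max(-12.72, 0) = 0, max(-27.42, 0) = 0
Node uu (S = 86.4): V_uu = 1/1.12·[0.8400·55.6800 + 0.1600·12.4800] = 43.5429
Node ud (S = 50.4): V_ud = 1/1.12·[0.8400·12.4800 + 0.1600·0.0000] = 9.3600
Node dd (S = 29.4): V_dd = 1/1.12·[0.8400·0.0000 + 0.1600·0.0000] = 0.0000
Node u (S = 72): V_u = 1/1.12·[0.8400·43.5429 + 0.1600·9.3600] = 33.9943
Node d (S = 42): V_d = 1/1.12·[0.8400·9.3600 + 0.1600·0.0000] = 7.0200
Node 0 (S = 60): V_0 = 1/1.12·[0.8400·33.9943 + 0.1600·7.0200] = 26.4986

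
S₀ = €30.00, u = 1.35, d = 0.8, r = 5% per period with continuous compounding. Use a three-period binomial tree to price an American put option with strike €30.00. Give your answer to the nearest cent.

Risk-neutral probability p = (e^0.05 − 0.8)/(1.35 − 0.8) = 0.2513/0.5500 = 0.4569
Terminal stock prices: S_uuu = 73.81, S_uud = 43.74, S_udd = 25.92, S_ddd = 15.36
Terminal payoffs (K − S): max(-43.81, 0) = 0, max(-13.74, 0) = 0, max(4.08, 0) = 4.08, max(14.64, 0) = 14.64
Node uu (S = 54.68): continuation = e^(−0.05)·[0.4569·0.0000 + 0.5431·0.0000] = 0.0000; exercise value = 0.0000 ≤ continuation, so V_uu = 0.0000
Node ud (S = 32.4): continuation = e^(−0.05)·[0.4569·0.0000 + 0.5431·4.0800] = 2.1079; exercise value = 0.0000 ≤ continuation, so V_ud = 2.1079
Node dd (S = 19.2): continuation = e^(−0.05)·[0.4569·4.0800 + 0.5431·14.6400] = 9.3369; exercise value = 10.8000 > continuation, so V_dd = 10.8000 (exercise)
Node u (S = 40.5): continuation = e^(−0.05)·[0.4569·0.0000 + 0.5431·2.1079] = 1.0891; exercise value = 0.0000 ≤ continuation, so V_u = 1.0891
Node d (S = 24): continuation = e^(−0.05)·[0.4569·2.1079 + 0.5431·10.8000] = 6.4959; exercise value = 6.0000 ≤ continuation, so V_d = 6.4959
Node 0 (S = 30): continuation = e^(−0.05)·[0.4569·1.0891 + 0.5431·6.4959] = 3.8294; exercise value = 0.0000 ≤ continuation, so V_0 = 3.8294

€3.83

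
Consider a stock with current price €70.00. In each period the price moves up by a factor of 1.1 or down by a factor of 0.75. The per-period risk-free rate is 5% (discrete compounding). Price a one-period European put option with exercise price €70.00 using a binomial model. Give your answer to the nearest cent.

€2.38

Risk-neutral probability p = (1 + 0.05 − 0.75)/(1.1 − 0.75) = 0.3000/0.3500 = 0.8571
Terminal stock prices: S_u = 77, S_d = 52.5
Terminal payoffs (K − S): max(-7, 0) = 0, max(17.5, 0) = 17.5
Node 0 (S = 70): V_0 = 1/1.05·[0.8571·0.0000 + 0.1429·17.5000] = 2.3810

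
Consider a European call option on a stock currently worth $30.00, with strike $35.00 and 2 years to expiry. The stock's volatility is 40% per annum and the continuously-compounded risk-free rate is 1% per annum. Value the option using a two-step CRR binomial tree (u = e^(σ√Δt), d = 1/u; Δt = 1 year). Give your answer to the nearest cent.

CRR parameters: u = e^(σ√Δt) = e^(0.4·√1) = 1.4918, d = 1/u = 0.6703
Per-period rate: rΔt = 0.01·1 = 0.01, so R = e^0.01 = 1.0101
Risk-neutral probability p = (e^0.01 − 0.6703)/(1.4918 − 0.6703) = 0.3397/0.8215 = 0.4135
Terminal stock prices: S_uu = 66.77, S_ud = 30, S_dd = 13.48
Terminal payoffs (S − K): max(31.77, 0) = 31.77, max(-5, 0) = 0, max(-21.52, 0) = 0
Node u (S = 44.75): V_u = e^(−0.01)·[0.4135·31.7662 + 0.5865·0.0000] = 13.0061
Node d (S = 20.11): V_d = e^(−0.01)·[0.4135·0.0000 + 0.5865·0.0000] = 0.0000
Node 0 (S = 30): V_0 = e^(−0.01)·[0.4135·13.0061 + 0.5865·0.0000] = 5.3251

$5.33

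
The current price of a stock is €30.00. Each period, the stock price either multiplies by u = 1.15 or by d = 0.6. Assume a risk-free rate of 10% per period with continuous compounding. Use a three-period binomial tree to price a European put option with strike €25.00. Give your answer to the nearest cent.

€0.36

Risk-neutral probability p = (e^0.1 − 0.6)/(1.15 − 0.6) = 0.5052/0.5500 = 0.9185
Terminal stock prices: S_uuu = 45.63, S_uud = 23.8, S_udd = 12.42, S_ddd = 6.48
Terminal payoffs (K − S): max(-20.63, 0) = 0, max(1.195, 0) = 1.195, max(12.58, 0) = 12.58, max(18.52, 0) = 18.52
Node uu (S = 39.67): V_uu = e^(−0.1)·[0.9185·0.0000 + 0.0815·1.1950] = 0.0881
Node ud (S = 20.7): V_ud = e^(−0.1)·[0.9185·1.1950 + 0.0815·12.5800] = 1.9209
Node dd (S = 10.8): V_dd = e^(−0.1)·[0.9185·12.5800 + 0.0815·18.5200] = 11.8209
Node u (S = 34.5): V_u = e^(−0.1)·[0.9185·0.0881 + 0.0815·1.9209] = 0.2149
Node d (S = 18): V_d = e^(−0.1)·[0.9185·1.9209 + 0.0815·11.8209] = 2.4683
Node 0 (S = 30): V_0 = e^(−0.1)·[0.9185·0.2149 + 0.0815·2.4683] = 0.3607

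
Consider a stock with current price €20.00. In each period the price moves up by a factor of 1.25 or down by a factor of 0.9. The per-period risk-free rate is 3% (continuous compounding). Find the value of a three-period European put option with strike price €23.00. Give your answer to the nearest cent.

€3.01

Risk-neutral probability p = (e^0.03 − 0.9)/(1.25 − 0.9) = 0.1305/0.3500 = 0.3727
Terminal stock prices: S_uuu = 39.06, S_uud = 28.12, S_udd = 20.25, S_ddd = 14.58
Terminal payoffs (K − S): max(-16.06, 0) = 0, max(-5.125, 0) = 0, max(2.75, 0) = 2.75, max(8.42, 0) = 8.42
Node uu (S = 31.25): V_uu = e^(−0.03)·[0.3727·0.0000 + 0.6273·0.0000] = 0.0000
Node ud (S = 22.5): V_ud = e^(−0.03)·[0.3727·0.0000 + 0.6273·2.7500] = 1.6740
Node dd (S = 16.2): V_dd = e^(−0.03)·[0.3727·2.7500 + 0.6273·8.4200] = 6.1202
Node u (S = 25): V_u = e^(−0.03)·[0.3727·0.0000 + 0.6273·1.6740] = 1.0190
Node d (S = 18): V_d = e^(−0.03)·[0.3727·1.6740 + 0.6273·6.1202] = 4.3311
Node 0 (S = 20): V_0 = e^(−0.03)·[0.3727·1.0190 + 0.6273·4.3311] = 3.0051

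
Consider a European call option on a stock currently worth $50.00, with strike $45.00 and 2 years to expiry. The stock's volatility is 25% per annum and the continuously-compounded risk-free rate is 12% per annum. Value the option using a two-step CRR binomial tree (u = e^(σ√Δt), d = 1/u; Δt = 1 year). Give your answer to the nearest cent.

CRR parameters: u = e^(σ√Δt) = e^(0.25·√1) = 1.2840, d = 1/u = 0.7788
Per-period rate: rΔt = 0.12·1 = 0.12, so R = e^0.12 = 1.1275
Risk-neutral probability p = (e^0.12 − 0.7788)/(1.2840 − 0.7788) = 0.3487/0.5052 = 0.6902
Terminal stock prices: S_uu = 82.44, S_ud = 50, S_dd = 30.33
Terminal payoffs (S − K): max(37.44, 0) = 37.44, max(5, 0) = 5, max(-14.67, 0) = 0
Node u (S = 64.2): V_u = e^(−0.12)·[0.6902·37.4361 + 0.3098·5.0000] = 24.2899
Node d (S = 38.94): V_d = e^(−0.12)·[0.6902·5.0000 + 0.3098·0.0000] = 3.0607
Node 0 (S = 50): V_0 = e^(−0.12)·[0.6902·24.2899 + 0.3098·3.0607] = 15.7097

$15.71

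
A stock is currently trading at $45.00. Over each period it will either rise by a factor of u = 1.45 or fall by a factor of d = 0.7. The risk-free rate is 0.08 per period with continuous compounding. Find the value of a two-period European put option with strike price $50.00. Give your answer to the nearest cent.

$7.54

Risk-neutral probability p = (e^0.08 − 0.7)/(1.45 − 0.7) = 0.3833/0.7500 = 0.5110
Terminal stock prices: S_uu = 94.61, S_ud = 45.67, S_dd = 22.05
Terminal payoffs (K − S): max(-44.61, 0) = 0, max(4.325, 0) = 4.325, max(27.95, 0) = 27.95
Node u (S = 65.25): V_u = e^(−0.08)·[0.5110·0.0000 + 0.4890·4.3250] = 1.9521
Node d (S = 31.5): V_d = e^(−0.08)·[0.5110·4.3250 + 0.4890·27.9500] = 14.6558
Node 0 (S = 45): V_0 = e^(−0.08)·[0.5110·1.9521 + 0.4890·14.6558] = 7.5360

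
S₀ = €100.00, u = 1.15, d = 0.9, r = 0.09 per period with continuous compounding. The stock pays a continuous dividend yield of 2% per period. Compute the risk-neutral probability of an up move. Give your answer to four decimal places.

p = 0.6900

Per-period risk-free factor R = e^0.09 = 1.0942; dividend-adjusted growth = e^(0.09−0.02) = 1.0725.
Risk-neutral probability p = (1.0725 − 0.9)/(1.15 − 0.9) = 0.1725/0.2500 = 0.6900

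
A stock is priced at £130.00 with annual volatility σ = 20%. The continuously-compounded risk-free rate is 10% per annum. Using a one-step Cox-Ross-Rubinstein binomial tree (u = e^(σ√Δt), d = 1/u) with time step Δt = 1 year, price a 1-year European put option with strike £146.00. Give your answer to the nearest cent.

£10.33

CRR parameters: u = e^(σ√Δt) = e^(0.2·√1) = 1.2214, d = 1/u = 0.8187
Per-period rate: rΔt = 0.1·1 = 0.1, so R = e^0.1 = 1.1052
Risk-neutral probability p = (e^0.1 − 0.8187)/(1.2214 − 0.8187) = 0.2864/0.4027 = 0.7113
Terminal stock prices: S_u = 158.8, S_d = 106.4
Terminal payoffs (K − S): max(-12.78, 0) = 0, max(39.57, 0) = 39.57
Node 0 (S = 130): V_0 = e^(−0.1)·[0.7113·0.0000 + 0.2887·39.5650] = 10.3337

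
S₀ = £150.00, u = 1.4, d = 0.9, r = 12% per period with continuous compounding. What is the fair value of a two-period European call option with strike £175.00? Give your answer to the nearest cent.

£24.84

Risk-neutral probability p = (e^0.12 − 0.9)/(1.4 − 0.9) = 0.2275/0.5000 = 0.4550
Terminal stock prices: S_uu = 294, S_ud = 189, S_dd = 121.5
Terminal payoffs (S − K): max(119, 0) = 119, max(14, 0) = 14, max(-53.5, 0) = 0
Node u (S = 210): V_u = e^(−0.12)·[0.4550·119.0000 + 0.5450·14.0000] = 54.7889
Node d (S = 135): V_d = e^(−0.12)·[0.4550·14.0000 + 0.5450·0.0000] = 5.6496
Node 0 (S = 150): V_0 = e^(−0.12)·[0.4550·54.7889 + 0.5450·5.6496] = 24.8406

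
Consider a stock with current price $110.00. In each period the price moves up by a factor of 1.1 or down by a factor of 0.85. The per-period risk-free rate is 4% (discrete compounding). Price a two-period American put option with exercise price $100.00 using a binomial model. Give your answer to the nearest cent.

$1.50

Risk-neutral probability p = (1 + 0.04 − 0.85)/(1.1 − 0.85) = 0.1900/0.2500 = 0.7600
Terminal stock prices: S_uu = 133.1, S_ud = 102.9, S_dd = 79.47
Terminal payoffs (K − S): max(-33.1, 0) = 0, max(-2.85, 0) = 0, max(20.53, 0) = 20.53
Node u (S = 121): continuation = 1/1.04·[0.7600·0.0000 + 0.2400·0.0000] = 0.0000; exercise value = 0.0000 ≤ continuation, so V_u = 0.0000
Node d (S = 93.5): continuation = 1/1.04·[0.7600·0.0000 + 0.2400·20.5250] = 4.7365; exercise value = 6.5000 > continuation, so V_d = 6.5000 (exercise)
Node 0 (S = 110): continuation = 1/1.04·[0.7600·0.0000 + 0.2400·6.5000] = 1.5000; exercise value = 0.0000 ≤ continuation, so V_0 = 1.5000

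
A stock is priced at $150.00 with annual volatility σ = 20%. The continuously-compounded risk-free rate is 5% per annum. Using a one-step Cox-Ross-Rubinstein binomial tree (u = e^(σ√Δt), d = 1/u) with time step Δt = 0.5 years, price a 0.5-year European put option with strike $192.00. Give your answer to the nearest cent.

CRR parameters: u = e^(σ√Δt) = e^(0.2·√0.5) = 1.1519, d = 1/u = 0.8681
Per-period rate: rΔt = 0.05·0.5 = 0.025, so R = e^0.025 = 1.0253
Risk-neutral probability p = (e^0.025 − 0.8681)/(1.1519 − 0.8681) = 0.1572/0.2838 = 0.5539
Terminal stock prices: S_u = 172.8, S_d = 130.2
Terminal payoffs (K − S): max(19.21, 0) = 19.21, max(61.78, 0) = 61.78
Node 0 (S = 150): V_0 = e^(−0.025)·[0.5539·19.2135 + 0.4461·61.7815] = 37.2595

$37.26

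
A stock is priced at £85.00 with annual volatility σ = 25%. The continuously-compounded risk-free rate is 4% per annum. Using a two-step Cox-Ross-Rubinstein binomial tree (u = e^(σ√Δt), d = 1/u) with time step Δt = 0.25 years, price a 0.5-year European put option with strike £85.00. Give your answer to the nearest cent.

CRR parameters: u = e^(σ√Δt) = e^(0.25·√0.25) = 1.1331, d = 1/u = 0.8825
Per-period rate: rΔt = 0.04·0.25 = 0.01, so R = e^0.01 = 1.0101
Risk-neutral probability p = (e^0.01 − 0.8825)/(1.1331 − 0.8825) = 0.1276/0.2507 = 0.5089
Terminal stock prices: S_uu = 109.1, S_ud = 85, S_dd = 66.2
Terminal payoffs (K − S): max(-24.14, 0) = 0, max(0, 0) = 0, max(18.8, 0) = 18.8
Node u (S = 96.32): V_u = e^(−0.01)·[0.5089·0.0000 + 0.4911·0.0000] = 0.0000
Node d (S = 75.01): V_d = e^(−0.01)·[0.5089·0.0000 + 0.4911·18.8019] = 9.1420
Node 0 (S = 85): V_0 = e^(−0.01)·[0.5089·0.0000 + 0.4911·9.1420] = 4.4451

£4.45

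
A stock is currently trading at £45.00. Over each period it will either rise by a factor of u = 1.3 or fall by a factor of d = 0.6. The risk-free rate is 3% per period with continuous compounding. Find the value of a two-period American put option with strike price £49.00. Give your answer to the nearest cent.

Risk-neutral probability p = (e^0.03 − 0.6)/(1.3 − 0.6) = 0.4305/0.7000 = 0.6149
Terminal stock prices: S_uu = 76.05, S_ud = 35.1, S_dd = 16.2
Terminal payoffs (K − S): max(-27.05, 0) = 0, max(13.9, 0) = 13.9, max(32.8, 0) = 32.8
Node u (S = 58.5): continuation = e^(−0.03)·[0.6149·0.0000 + 0.3851·13.9000] = 5.1942; exercise value = 0.0000 ≤ continuation, so V_u = 5.1942
Node d (S = 27): continuation = e^(−0.03)·[0.6149·13.9000 + 0.3851·32.8000] = 20.5518; exercise value = 22.0000 > continuation, so V_d = 22.0000 (exercise)
Node 0 (S = 45): continuation = e^(−0.03)·[0.6149·5.1942 + 0.3851·22.0000] = 11.3208; exercise value = 4.0000 ≤ continuation, so V_0 = 11.3208

£11.32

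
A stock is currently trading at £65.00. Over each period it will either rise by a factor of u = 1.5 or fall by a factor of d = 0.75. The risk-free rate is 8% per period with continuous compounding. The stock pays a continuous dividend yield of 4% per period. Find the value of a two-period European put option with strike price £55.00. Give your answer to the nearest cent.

£5.89

Per-period risk-free factor R = e^0.08 = 1.0833; dividend-adjusted growth = e^(0.08−0.04) = 1.0408.
Risk-neutral probability p = (1.0408 − 0.75)/(1.5 − 0.75) = 0.2908/0.7500 = 0.3877
Terminal stock prices: S_uu = 146.2, S_ud = 73.12, S_dd = 36.56
Terminal payoffs (K − S): max(-91.25, 0) = 0, max(-18.12, 0) = 0, max(18.44, 0) = 18.44
Node u (S = 97.5): V_u = e^(−0.08)·[0.3877·0.0000 + 0.6123·0.0000] = 0.0000
Node d (S = 48.75): V_d = e^(−0.08)·[0.3877·0.0000 + 0.6123·18.4375] = 10.4205
Node 0 (S = 65): V_0 = e^(−0.08)·[0.3877·0.0000 + 0.6123·10.4205] = 5.8895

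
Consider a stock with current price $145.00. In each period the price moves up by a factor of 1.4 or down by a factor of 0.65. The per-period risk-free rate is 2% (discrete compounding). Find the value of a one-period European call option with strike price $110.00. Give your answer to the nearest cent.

$44.98

Risk-neutral probability p = (1 + 0.02 − 0.65)/(1.4 − 0.65) = 0.3700/0.7500 = 0.4933
Terminal stock prices: S_u = 203, S_d = 94.25
Terminal payoffs (S − K): max(93, 0) = 93, max(-15.75, 0) = 0
Node 0 (S = 145): V_0 = 1/1.02·[0.4933·93.0000 + 0.5067·0.0000] = 44.9804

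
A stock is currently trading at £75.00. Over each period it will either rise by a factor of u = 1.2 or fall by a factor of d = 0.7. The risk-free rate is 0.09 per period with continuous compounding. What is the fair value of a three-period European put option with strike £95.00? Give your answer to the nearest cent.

£10.46

Risk-neutral probability p = (e^0.09 − 0.7)/(1.2 − 0.7) = 0.3942/0.5000 = 0.7883
Terminal stock prices: S_uuu = 129.6, S_uud = 75.6, S_udd = 44.1, S_ddd = 25.72
Terminal payoffs (K − S): max(-34.6, 0) = 0, max(19.4, 0) = 19.4, max(50.9, 0) = 50.9, max(69.28, 0) = 69.28
Node uu (S = 108): V_uu = e^(−0.09)·[0.7883·0.0000 + 0.2117·19.4000] = 3.7526
Node ud (S = 63): V_ud = e^(−0.09)·[0.7883·19.4000 + 0.2117·50.9000] = 23.8235
Node dd (S = 36.75): V_dd = e^(−0.09)·[0.7883·50.9000 + 0.2117·69.2750] = 50.0735
Node u (S = 90): V_u = e^(−0.09)·[0.7883·3.7526 + 0.2117·23.8235] = 7.3120
Node d (S = 52.5): V_d = e^(−0.09)·[0.7883·23.8235 + 0.2117·50.0735] = 26.8507
Node 0 (S = 75): V_0 = e^(−0.09)·[0.7883·7.3120 + 0.2117·26.8507] = 10.4622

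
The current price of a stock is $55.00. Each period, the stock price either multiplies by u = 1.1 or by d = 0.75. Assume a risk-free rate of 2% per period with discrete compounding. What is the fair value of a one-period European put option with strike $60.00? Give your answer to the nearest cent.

Risk-neutral probability p = (1 + 0.02 − 0.75)/(1.1 − 0.75) = 0.2700/0.3500 = 0.7714
Terminal stock prices: S_u = 60.5, S_d = 41.25
Terminal payoffs (K − S): max(-0.5, 0) = 0, max(18.75, 0) = 18.75
Node 0 (S = 55): V_0 = 1/1.02·[0.7714·0.0000 + 0.2286·18.7500] = 4.2017

$4.20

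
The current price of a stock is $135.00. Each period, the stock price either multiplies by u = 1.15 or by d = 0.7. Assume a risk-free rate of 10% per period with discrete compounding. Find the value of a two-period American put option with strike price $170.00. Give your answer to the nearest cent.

Risk-neutral probability p = (1 + 0.1 − 0.7)/(1.15 − 0.7) = 0.4000/0.4500 = 0.8889
Terminal stock prices: S_uu = 178.5, S_ud = 108.7, S_dd = 66.15
Terminal payoffs (K − S): max(-8.537, 0) = 0, max(61.33, 0) = 61.33, max(103.9, 0) = 103.9
Node u (S = 155.2): continuation = 1/1.1·[0.8889·0.0000 + 0.1111·61.3250] = 6.1944; exercise value = 14.7500 > continuation, so V_u = 14.7500 (exercise)
Node d (S = 94.5): continuation = 1/1.1·[0.8889·61.3250 + 0.1111·103.8500] = 60.0455; exercise value = 75.5000 > continuation, so V_d = 75.5000 (exercise)
Node 0 (S = 135): continuation = 1/1.1·[0.8889·14.7500 + 0.1111·75.5000] = 19.5455; exercise value = 35.0000 > continuation, so V_0 = 35.0000 (exercise)

$35.00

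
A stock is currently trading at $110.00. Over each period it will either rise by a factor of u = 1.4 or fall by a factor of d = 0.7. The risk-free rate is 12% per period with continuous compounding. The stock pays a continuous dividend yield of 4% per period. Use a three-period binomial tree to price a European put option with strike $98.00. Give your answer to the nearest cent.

$9.18

Per-period risk-free factor R = e^0.12 = 1.1275; dividend-adjusted growth = e^(0.12−0.04) = 1.0833.
Risk-neutral probability p = (1.0833 − 0.7)/(1.4 − 0.7) = 0.3833/0.7000 = 0.5476
Terminal stock prices: S_uuu = 301.8, S_uud = 150.9, S_udd = 75.46, S_ddd = 37.73
Terminal payoffs (K − S): max(-203.8, 0) = 0, max(-52.92, 0) = 0, max(22.54, 0) = 22.54, max(60.27, 0) = 60.27
Node uu (S = 215.6): V_uu = e^(−0.12)·[0.5476·0.0000 + 0.4524·0.0000] = 0.0000
Node ud (S = 107.8): V_ud = e^(−0.12)·[0.5476·0.0000 + 0.4524·22.5400] = 9.0450
Node dd (S = 53.9): V_dd = e^(−0.12)·[0.5476·22.5400 + 0.4524·60.2700] = 35.1317
Node u (S = 154): V_u = e^(−0.12)·[0.5476·0.0000 + 0.4524·9.0450] = 3.6296
Node d (S = 77): V_d = e^(−0.12)·[0.5476·9.0450 + 0.4524·35.1317] = 18.4903
Node 0 (S = 110): V_0 = e^(−0.12)·[0.5476·3.6296 + 0.4524·18.4903] = 9.1826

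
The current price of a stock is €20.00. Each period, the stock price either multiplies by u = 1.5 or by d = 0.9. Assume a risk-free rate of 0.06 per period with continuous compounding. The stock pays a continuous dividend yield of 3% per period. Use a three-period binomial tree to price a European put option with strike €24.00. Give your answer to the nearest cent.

€3.77

Per-period risk-free factor R = e^0.06 = 1.0618; dividend-adjusted growth = e^(0.06−0.03) = 1.0305.
Risk-neutral probability p = (1.0305 − 0.9)/(1.5 − 0.9) = 0.1305/0.6000 = 0.2174
Terminal stock prices: S_uuu = 67.5, S_uud = 40.5, S_udd = 24.3, S_ddd = 14.58
Terminal payoffs (K − S): max(-43.5, 0) = 0, max(-16.5, 0) = 0, max(-0.3, 0) = 0, max(9.42, 0) = 9.42
Node uu (S = 45): V_uu = e^(−0.06)·[0.2174·0.0000 + 0.7826·0.0000] = 0.0000
Node ud (S = 27): V_ud = e^(−0.06)·[0.2174·0.0000 + 0.7826·0.0000] = 0.0000
Node dd (S = 16.2): V_dd = e^(−0.06)·[0.2174·0.0000 + 0.7826·9.4200] = 6.9426
Node u (S = 30): V_u = e^(−0.06)·[0.2174·0.0000 + 0.7826·0.0000] = 0.0000
Node d (S = 18): V_d = e^(−0.06)·[0.2174·0.0000 + 0.7826·6.9426] = 5.1167
Node 0 (S = 20): V_0 = e^(−0.06)·[0.2174·0.0000 + 0.7826·5.1167] = 3.7710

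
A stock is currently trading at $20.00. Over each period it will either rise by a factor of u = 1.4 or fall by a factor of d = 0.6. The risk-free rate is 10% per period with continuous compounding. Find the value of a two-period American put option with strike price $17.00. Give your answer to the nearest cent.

$1.71

Risk-neutral probability p = (e^0.1 − 0.6)/(1.4 − 0.6) = 0.5052/0.8000 = 0.6315
Terminal stock prices: S_uu = 39.2, S_ud = 16.8, S_dd = 7.2
Terminal payoffs (K − S): max(-22.2, 0) = 0, max(0.2, 0) = 0.2, max(9.8, 0) = 9.8
Node u (S = 28): continuation = e^(−0.1)·[0.6315·0.0000 + 0.3685·0.2000] = 0.0667; exercise value = 0.0000 ≤ continuation, so V_u = 0.0667
Node d (S = 12): continuation = e^(−0.1)·[0.6315·0.2000 + 0.3685·9.8000] = 3.3822; exercise value = 5.0000 > continuation, so V_d = 5.0000 (exercise)
Node 0 (S = 20): continuation = e^(−0.1)·[0.6315·0.0667 + 0.3685·5.0000] = 1.7054; exercise value = 0.0000 ≤ continuation, so V_0 = 1.7054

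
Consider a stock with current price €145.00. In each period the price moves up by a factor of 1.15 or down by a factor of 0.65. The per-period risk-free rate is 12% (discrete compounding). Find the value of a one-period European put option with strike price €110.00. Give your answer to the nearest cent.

€0.84

Risk-neutral probability p = (1 + 0.12 − 0.65)/(1.15 − 0.65) = 0.4700/0.5000 = 0.9400
Terminal stock prices: S_u = 166.8, S_d = 94.25
Terminal payoffs (K − S): max(-56.75, 0) = 0, max(15.75, 0) = 15.75
Node 0 (S = 145): V_0 = 1/1.12·[0.9400·0.0000 + 0.0600·15.7500] = 0.8437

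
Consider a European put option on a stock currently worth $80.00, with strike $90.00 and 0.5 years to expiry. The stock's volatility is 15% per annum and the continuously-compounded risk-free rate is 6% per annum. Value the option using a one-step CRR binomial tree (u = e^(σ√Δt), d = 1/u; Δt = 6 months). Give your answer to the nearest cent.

CRR parameters: u = e^(σ√Δt) = e^(0.15·√0.5) = 1.1119, d = 1/u = 0.8994
Per-period rate: rΔt = 0.06·0.5 = 0.03, so R = e^0.03 = 1.0305
Risk-neutral probability p = (e^0.03 − 0.8994)/(1.1119 − 0.8994) = 0.1311/0.2125 = 0.6168
Terminal stock prices: S_u = 88.95, S_d = 71.95
Terminal payoffs (K − S): max(1.048, 0) = 1.048, max(18.05, 0) = 18.05
Node 0 (S = 80): V_0 = e^(−0.03)·[0.6168·1.0484 + 0.3832·18.0508] = 7.3401

$7.34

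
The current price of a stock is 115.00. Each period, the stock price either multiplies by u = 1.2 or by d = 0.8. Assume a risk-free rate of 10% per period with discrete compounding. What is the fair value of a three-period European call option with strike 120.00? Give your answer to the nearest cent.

Risk-neutral probability p = (1 + 0.1 − 0.8)/(1.2 − 0.8) = 0.3000/0.4000 = 0.7500
Terminal stock prices: S_uuu = 198.7, S_uud = 132.5, S_udd = 88.32, S_ddd = 58.88
Terminal payoffs (S − K): max(78.72, 0) = 78.72, max(12.48, 0) = 12.48, max(-31.68, 0) = 0, max(-61.12, 0) = 0
Node uu (S = 165.6): V_uu = 1/1.1·[0.7500·78.7200 + 0.2500·12.4800] = 56.5091
Node ud (S = 110.4): V_ud = 1/1.1·[0.7500·12.4800 + 0.2500·0.0000] = 8.5091
Node dd (S = 73.6): V_dd = 1/1.1·[0.7500·0.0000 + 0.2500·0.0000] = 0.0000
Node u (S = 138): V_u = 1/1.1·[0.7500·56.5091 + 0.2500·8.5091] = 40.4628
Node d (S = 92): V_d = 1/1.1·[0.7500·8.5091 + 0.2500·0.0000] = 5.8017
Node 0 (S = 115): V_0 = 1/1.1·[0.7500·40.4628 + 0.2500·5.8017] = 28.9068

28.91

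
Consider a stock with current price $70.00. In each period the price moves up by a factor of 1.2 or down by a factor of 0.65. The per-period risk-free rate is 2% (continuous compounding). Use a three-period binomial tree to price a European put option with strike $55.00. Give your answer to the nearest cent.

$5.14

Risk-neutral probability p = (e^0.02 − 0.65)/(1.2 − 0.65) = 0.3702/0.5500 = 0.6731
Terminal stock prices: S_uuu = 121, S_uud = 65.52, S_udd = 35.49, S_ddd = 19.22
Terminal payoffs (K − S): max(-65.96, 0) = 0, max(-10.52, 0) = 0, max(19.51, 0) = 19.51, max(35.78, 0) = 35.78
Node uu (S = 100.8): V_uu = e^(−0.02)·[0.6731·0.0000 + 0.3269·0.0000] = 0.0000
Node ud (S = 54.6): V_ud = e^(−0.02)·[0.6731·0.0000 + 0.3269·19.5100] = 6.2517
Node dd (S = 29.58): V_dd = e^(−0.02)·[0.6731·19.5100 + 0.3269·35.7763] = 24.3359
Node u (S = 84): V_u = e^(−0.02)·[0.6731·0.0000 + 0.3269·6.2517] = 2.0032
Node d (S = 45.5): V_d = e^(−0.02)·[0.6731·6.2517 + 0.3269·24.3359] = 11.9227
Node 0 (S = 70): V_0 = e^(−0.02)·[0.6731·2.0032 + 0.3269·11.9227] = 5.1421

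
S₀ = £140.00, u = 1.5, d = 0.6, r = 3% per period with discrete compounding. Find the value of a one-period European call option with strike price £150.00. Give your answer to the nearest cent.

Risk-neutral probability p = (1 + 0.03 − 0.6)/(1.5 − 0.6) = 0.4300/0.9000 = 0.4778
Terminal stock prices: S_u = 210, S_d = 84
Terminal payoffs (S − K): max(60, 0) = 60, max(-66, 0) = 0
Node 0 (S = 140): V_0 = 1/1.03·[0.4778·60.0000 + 0.5222·0.0000] = 27.8317

£27.83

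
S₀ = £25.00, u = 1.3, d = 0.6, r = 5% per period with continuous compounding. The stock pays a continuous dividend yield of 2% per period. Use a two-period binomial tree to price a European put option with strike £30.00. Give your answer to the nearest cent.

Per-period risk-free factor R = e^0.05 = 1.0513; dividend-adjusted growth = e^(0.05−0.02) = 1.0305.
Risk-neutral probability p = (1.0305 − 0.6)/(1.3 − 0.6) = 0.4305/0.7000 = 0.6149
Terminal stock prices: S_uu = 42.25, S_ud = 19.5, S_dd = 9
Terminal payoffs (K − S): max(-12.25, 0) = 0, max(10.5, 0) = 10.5, max(21, 0) = 21
Node u (S = 32.5): V_u = e^(−0.05)·[0.6149·0.0000 + 0.3851·10.5000] = 3.8460
Node d (S = 15): V_d = e^(−0.05)·[0.6149·10.5000 + 0.3851·21.0000] = 13.8339
Node 0 (S = 25): V_0 = e^(−0.05)·[0.6149·3.8460 + 0.3851·13.8339] = 7.3168

£7.32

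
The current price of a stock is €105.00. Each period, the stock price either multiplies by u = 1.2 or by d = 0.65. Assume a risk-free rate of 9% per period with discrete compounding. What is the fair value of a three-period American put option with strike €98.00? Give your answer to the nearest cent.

Risk-neutral probability p = (1 + 0.09 − 0.65)/(1.2 − 0.65) = 0.4400/0.5500 = 0.8000
Terminal stock prices: S_uuu = 181.4, S_uud = 98.28, S_udd = 53.24, S_ddd = 28.84
Terminal payoffs (K − S): max(-83.44, 0) = 0, max(-0.28, 0) = 0, max(44.76, 0) = 44.76, max(69.16, 0) = 69.16
Node uu (S = 151.2): continuation = 1/1.09·[0.8000·0.0000 + 0.2000·0.0000] = 0.0000; exercise value = 0.0000 ≤ continuation, so V_uu = 0.0000
Node ud (S = 81.9): continuation = 1/1.09·[0.8000·0.0000 + 0.2000·44.7650] = 8.2138; exercise value = 16.1000 > continuation, so V_ud = 16.1000 (exercise)
Node dd (S = 44.36): continuation = 1/1.09·[0.8000·44.7650 + 0.2000·69.1644] = 45.5458; exercise value = 53.6375 > continuation, so V_dd = 53.6375 (exercise)
Node u (S = 126): continuation = 1/1.09·[0.8000·0.0000 + 0.2000·16.1000] = 2.9541; exercise value = 0.0000 ≤ continuation, so V_u = 2.9541
Node d (S = 68.25): continuation = 1/1.09·[0.8000·16.1000 + 0.2000·53.6375] = 21.6583; exercise value = 29.7500 > continuation, so V_d = 29.7500 (exercise)
Node 0 (S = 105): continuation = 1/1.09·[0.8000·2.9541 + 0.2000·29.7500] = 7.6269; exercise value = 0.0000 ≤ continuation, so V_0 = 7.6269

€7.63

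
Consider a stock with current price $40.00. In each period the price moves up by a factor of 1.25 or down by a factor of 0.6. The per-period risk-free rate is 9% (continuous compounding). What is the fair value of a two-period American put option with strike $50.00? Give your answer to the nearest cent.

$10.00

Risk-neutral probability p = (e^0.09 − 0.6)/(1.25 − 0.6) = 0.4942/0.6500 = 0.7603
Terminal stock prices: S_uu = 62.5, S_ud = 30, S_dd = 14.4
Terminal payoffs (K − S): max(-12.5, 0) = 0, max(20, 0) = 20, max(35.6, 0) = 35.6
Node u (S = 50): continuation = e^(−0.09)·[0.7603·0.0000 + 0.2397·20.0000] = 4.3820; exercise value = 0.0000 ≤ continuation, so V_u = 4.3820
Node d (S = 24): continuation = e^(−0.09)·[0.7603·20.0000 + 0.2397·35.6000] = 21.6966; exercise value = 26.0000 > continuation, so V_d = 26.0000 (exercise)
Node 0 (S = 40): continuation = e^(−0.09)·[0.7603·4.3820 + 0.2397·26.0000] = 8.7413; exercise value = 10.0000 > continuation, so V_0 = 10.0000 (exercise)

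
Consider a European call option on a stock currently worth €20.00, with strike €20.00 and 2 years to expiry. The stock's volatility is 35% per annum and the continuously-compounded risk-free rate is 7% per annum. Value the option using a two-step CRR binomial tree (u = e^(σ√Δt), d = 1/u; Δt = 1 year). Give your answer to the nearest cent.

CRR parameters: u = e^(σ√Δt) = e^(0.35·√1) = 1.4191, d = 1/u = 0.7047
Per-period rate: rΔt = 0.07·1 = 0.07, so R = e^0.07 = 1.0725
Risk-neutral probability p = (e^0.07 − 0.7047)/(1.4191 − 0.7047) = 0.3678/0.7144 = 0.5149
Terminal stock prices: S_uu = 40.28, S_ud = 20, S_dd = 9.932
Terminal payoffs (S − K): max(20.28, 0) = 20.28, max(0, 0) = 0, max(-10.07, 0) = 0
Node u (S = 28.38): V_u = e^(−0.07)·[0.5149·20.2751 + 0.4851·0.0000] = 9.7335
Node d (S = 14.09): V_d = e^(−0.07)·[0.5149·0.0000 + 0.4851·0.0000] = 0.0000
Node 0 (S = 20): V_0 = e^(−0.07)·[0.5149·9.7335 + 0.4851·0.0000] = 4.6728

€4.67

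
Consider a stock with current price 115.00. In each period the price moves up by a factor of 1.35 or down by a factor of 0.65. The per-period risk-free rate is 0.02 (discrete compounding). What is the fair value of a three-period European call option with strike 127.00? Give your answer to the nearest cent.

25.14

Risk-neutral probability p = (1 + 0.02 − 0.65)/(1.35 − 0.65) = 0.3700/0.7000 = 0.5286
Terminal stock prices: S_uuu = 282.9, S_uud = 136.2, S_udd = 65.59, S_ddd = 31.58
Terminal payoffs (S − K): max(155.9, 0) = 155.9, max(9.232, 0) = 9.232, max(-61.41, 0) = 0, max(-95.42, 0) = 0
Node uu (S = 209.6): V_uu = 1/1.02·[0.5286·155.9431 + 0.4714·9.2319] = 85.0777
Node ud (S = 100.9): V_ud = 1/1.02·[0.5286·9.2319 + 0.4714·0.0000] = 4.7840
Node dd (S = 48.59): V_dd = 1/1.02·[0.5286·0.0000 + 0.4714·0.0000] = 0.0000
Node u (S = 155.2): V_u = 1/1.02·[0.5286·85.0777 + 0.4714·4.7840] = 46.2990
Node d (S = 74.75): V_d = 1/1.02·[0.5286·4.7840 + 0.4714·0.0000] = 2.4791
Node 0 (S = 115): V_0 = 1/1.02·[0.5286·46.2990 + 0.4714·2.4791] = 25.1383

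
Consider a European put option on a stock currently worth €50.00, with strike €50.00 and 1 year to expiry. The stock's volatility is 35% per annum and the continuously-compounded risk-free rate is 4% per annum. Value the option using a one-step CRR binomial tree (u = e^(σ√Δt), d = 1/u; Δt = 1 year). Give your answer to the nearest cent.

CRR parameters: u = e^(σ√Δt) = e^(0.35·√1) = 1.4191, d = 1/u = 0.7047
Per-period rate: rΔt = 0.04·1 = 0.04, so R = e^0.04 = 1.0408
Risk-neutral probability p = (e^0.04 − 0.7047)/(1.4191 − 0.7047) = 0.3361/0.7144 = 0.4705
Terminal stock prices: S_u = 70.95, S_d = 35.23
Terminal payoffs (K − S): max(-20.95, 0) = 0, max(14.77, 0) = 14.77
Node 0 (S = 50): V_0 = e^(−0.04)·[0.4705·0.0000 + 0.5295·14.7656] = 7.5117

€7.51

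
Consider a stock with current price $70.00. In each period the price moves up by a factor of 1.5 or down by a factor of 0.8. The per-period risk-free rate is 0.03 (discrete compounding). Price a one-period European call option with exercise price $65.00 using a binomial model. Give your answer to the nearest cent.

Risk-neutral probability p = (1 + 0.03 − 0.8)/(1.5 − 0.8) = 0.2300/0.7000 = 0.3286
Terminal stock prices: S_u = 105, S_d = 56
Terminal payoffs (S − K): max(40, 0) = 40, max(-9, 0) = 0
Node 0 (S = 70): V_0 = 1/1.03·[0.3286·40.0000 + 0.6714·0.0000] = 12.7601

$12.76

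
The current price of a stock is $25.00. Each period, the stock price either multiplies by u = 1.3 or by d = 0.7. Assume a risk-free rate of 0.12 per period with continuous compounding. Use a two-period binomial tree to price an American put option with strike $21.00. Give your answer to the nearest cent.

Risk-neutral probability p = (e^0.12 − 0.7)/(1.3 − 0.7) = 0.4275/0.6000 = 0.7125
Terminal stock prices: S_uu = 42.25, S_ud = 22.75, S_dd = 12.25
Terminal payoffs (K − S): max(-21.25, 0) = 0, max(-1.75, 0) = 0, max(8.75, 0) = 8.75
Node u (S = 32.5): continuation = e^(−0.12)·[0.7125·0.0000 + 0.2875·0.0000] = 0.0000; exercise value = 0.0000 ≤ continuation, so V_u = 0.0000
Node d (S = 17.5): continuation = e^(−0.12)·[0.7125·0.0000 + 0.2875·8.7500] = 2.2312; exercise value = 3.5000 > continuation, so V_d = 3.5000 (exercise)
Node 0 (S = 25): continuation = e^(−0.12)·[0.7125·0.0000 + 0.2875·3.5000] = 0.8925; exercise value = 0.0000 ≤ continuation, so V_0 = 0.8925

$0.89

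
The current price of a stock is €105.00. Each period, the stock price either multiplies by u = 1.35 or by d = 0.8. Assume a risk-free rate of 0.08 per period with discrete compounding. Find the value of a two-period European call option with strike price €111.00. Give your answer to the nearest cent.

Risk-neutral probability p = (1 + 0.08 − 0.8)/(1.35 − 0.8) = 0.2800/0.5500 = 0.5091
Terminal stock prices: S_uu = 191.4, S_ud = 113.4, S_dd = 67.2
Terminal payoffs (S − K): max(80.36, 0) = 80.36, max(2.4, 0) = 2.4, max(-43.8, 0) = 0
Node u (S = 141.8): V_u = 1/1.08·[0.5091·80.3625 + 0.4909·2.4000] = 38.9722
Node d (S = 84): V_d = 1/1.08·[0.5091·2.4000 + 0.4909·0.0000] = 1.1313
Node 0 (S = 105): V_0 = 1/1.08·[0.5091·38.9722 + 0.4909·1.1313] = 18.8850

€18.88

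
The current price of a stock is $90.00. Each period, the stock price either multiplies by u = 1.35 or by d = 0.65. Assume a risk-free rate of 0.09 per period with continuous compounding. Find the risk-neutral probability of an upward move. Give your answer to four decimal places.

Risk-neutral probability p = (e^0.09 − 0.65)/(1.35 − 0.65) = 0.4442/0.7000 = 0.6345

p = 0.6345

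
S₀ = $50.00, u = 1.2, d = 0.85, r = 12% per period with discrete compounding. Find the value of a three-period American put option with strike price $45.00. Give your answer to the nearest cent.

$0.56

Risk-neutral probability p = (1 + 0.12 − 0.85)/(1.2 − 0.85) = 0.2700/0.3500 = 0.7714
Terminal stock prices: S_uuu = 86.4, S_uud = 61.2, S_udd = 43.35, S_ddd = 30.71
Terminal payoffs (K − S): max(-41.4, 0) = 0, max(-16.2, 0) = 0, max(1.65, 0) = 1.65, max(14.29, 0) = 14.29
Node uu (S = 72): continuation = 1/1.12·[0.7714·0.0000 + 0.2286·0.0000] = 0.0000; exercise value = 0.0000 ≤ continuation, so V_uu = 0.0000
Node ud (S = 51): continuation = 1/1.12·[0.7714·0.0000 + 0.2286·1.6500] = 0.3367; exercise value = 0.0000 ≤ continuation, so V_ud = 0.3367
Node dd (S = 36.12): continuation = 1/1.12·[0.7714·1.6500 + 0.2286·14.2938] = 4.0536; exercise value = 8.8750 > continuation, so V_dd = 8.8750 (exercise)
Node u (S = 60): continuation = 1/1.12·[0.7714·0.0000 + 0.2286·0.3367] = 0.0687; exercise value = 0.0000 ≤ continuation, so V_u = 0.0687
Node d (S = 42.5): continuation = 1/1.12·[0.7714·0.3367 + 0.2286·8.8750] = 2.0432; exercise value = 2.5000 > continuation, so V_d = 2.5000 (exercise)
Node 0 (S = 50): continuation = 1/1.12·[0.7714·0.0687 + 0.2286·2.5000] = 0.5575; exercise value = 0.0000 ≤ continuation, so V_0 = 0.5575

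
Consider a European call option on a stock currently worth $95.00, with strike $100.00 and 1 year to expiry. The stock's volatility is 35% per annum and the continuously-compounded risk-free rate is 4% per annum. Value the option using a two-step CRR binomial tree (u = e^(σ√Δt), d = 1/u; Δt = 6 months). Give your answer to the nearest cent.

CRR parameters: u = e^(σ√Δt) = e^(0.35·√0.5) = 1.2808, d = 1/u = 0.7808
Per-period rate: rΔt = 0.04·0.5 = 0.02, so R = e^0.02 = 1.0202
Risk-neutral probability p = (e^0.02 − 0.7808)/(1.2808 − 0.7808) = 0.2394/0.5000 = 0.4788
Terminal stock prices: S_uu = 155.8, S_ud = 95, S_dd = 57.91
Terminal payoffs (S − K): max(55.84, 0) = 55.84, max(-5, 0) = 0, max(-42.09, 0) = 0
Node u (S = 121.7): V_u = e^(−0.02)·[0.4788·55.8434 + 0.5212·0.0000] = 26.2106
Node d (S = 74.17): V_d = e^(−0.02)·[0.4788·0.0000 + 0.5212·0.0000] = 0.0000
Node 0 (S = 95): V_0 = e^(−0.02)·[0.4788·26.2106 + 0.5212·0.0000] = 12.3022

$12.30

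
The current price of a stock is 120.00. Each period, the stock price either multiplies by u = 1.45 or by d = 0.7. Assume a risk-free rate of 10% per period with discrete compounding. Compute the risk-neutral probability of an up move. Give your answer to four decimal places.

p = 0.5333

Risk-neutral probability p = (1 + 0.1 − 0.7)/(1.45 − 0.7) = 0.4000/0.7500 = 0.5333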